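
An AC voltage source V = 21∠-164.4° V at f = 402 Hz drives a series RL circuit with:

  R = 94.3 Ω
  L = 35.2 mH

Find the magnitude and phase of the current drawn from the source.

Step 1 — Angular frequency: ω = 2π·f = 2π·402 = 2526 rad/s.
Step 2 — Component impedances:
  R: Z = R = 94.3 Ω
  L: Z = jωL = j·2526·0.0352 = 0 + j88.91 Ω
Step 3 — Series combination: Z_total = R + L = 94.3 + j88.91 Ω = 129.6∠43.3° Ω.
Step 4 — Source phasor: V = 21∠-164.4° V = -20.23 - j5.647 V.
Step 5 — Ohm's law: I = V / Z_total = (-20.23 - j5.647) / (94.3 + j88.91) = -0.1434 + j0.07536 A.
Step 6 — Convert to polar: |I| = 0.162 A, ∠I = 152.3°.

I = 0.162∠152.3° A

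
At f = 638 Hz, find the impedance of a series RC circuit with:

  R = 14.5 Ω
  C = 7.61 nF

Step 1 — Angular frequency: ω = 2π·f = 2π·638 = 4009 rad/s.
Step 2 — Component impedances:
  R: Z = R = 14.5 Ω
  C: Z = 1/(jωC) = -j/(ω·C) = 0 - j3.278e+04 Ω
Step 3 — Series combination: Z_total = R + C = 14.5 - j3.278e+04 Ω = 3.278e+04∠-90.0° Ω.

Z = 14.5 - j3.278e+04 Ω = 3.278e+04∠-90.0° Ω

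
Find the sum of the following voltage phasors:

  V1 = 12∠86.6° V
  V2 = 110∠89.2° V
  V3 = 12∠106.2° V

Step 1 — Convert each phasor to rectangular form:
  V1 = 12·(cos(86.6°) + j·sin(86.6°)) = 0.7117 + j11.98 V
  V2 = 110·(cos(89.2°) + j·sin(89.2°)) = 1.536 + j110 V
  V3 = 12·(cos(106.2°) + j·sin(106.2°)) = -3.348 + j11.52 V
Step 2 — Sum components: V_total = -1.1 + j133.5 V.
Step 3 — Convert to polar: |V_total| = 133.5 V, ∠V_total = 90.5°.

V_total = 133.5∠90.5° V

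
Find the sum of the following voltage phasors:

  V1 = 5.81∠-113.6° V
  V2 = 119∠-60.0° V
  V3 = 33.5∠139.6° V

Step 1 — Convert each phasor to rectangular form:
  V1 = 5.81·(cos(-113.6°) + j·sin(-113.6°)) = -2.326 - j5.324 V
  V2 = 119·(cos(-60.0°) + j·sin(-60.0°)) = 59.5 - j103.1 V
  V3 = 33.5·(cos(139.6°) + j·sin(139.6°)) = -25.51 + j21.71 V
Step 2 — Sum components: V_total = 31.66 - j86.67 V.
Step 3 — Convert to polar: |V_total| = 92.27 V, ∠V_total = -69.9°.

V_total = 92.27∠-69.9° V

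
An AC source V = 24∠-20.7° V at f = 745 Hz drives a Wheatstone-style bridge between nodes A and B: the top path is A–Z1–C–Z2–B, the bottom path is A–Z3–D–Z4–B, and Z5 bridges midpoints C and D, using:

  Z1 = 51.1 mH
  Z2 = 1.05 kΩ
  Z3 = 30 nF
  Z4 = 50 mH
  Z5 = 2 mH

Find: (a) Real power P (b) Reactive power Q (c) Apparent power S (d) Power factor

Step 1 — Angular frequency: ω = 2π·f = 2π·745 = 4681 rad/s.
Step 2 — Component impedances:
  Z1: Z = jωL = j·4681·0.0511 = 0 + j239.2 Ω
  Z2: Z = R = 1050 Ω
  Z3: Z = 1/(jωC) = -j/(ω·C) = 0 - j7121 Ω
  Z4: Z = jωL = j·4681·0.05 = 0 + j234 Ω
  Z5: Z = jωL = j·4681·0.002 = 0 + j9.362 Ω
Step 3 — Bridge requires nodal analysis (the Z5 bridge couples midpoints C and D, so the two paths cannot be reduced to a simple series/parallel combination). Setting node B to ground and injecting 1 A at node A, the 3-node admittance system at A, C, D solves to V_A = Z_AB = 53.7 + j479.1 Ω = 482.1∠83.6° Ω.
Step 4 — Source phasor: V = 24∠-20.7° V = 22.45 - j8.483 V.
Step 5 — Current: I = V / Z = -0.0123 - j0.04823 A = 0.04978∠-104.3° A.
Step 6 — Complex power: S = V·I* = 0.1331 + j1.187 VA.
Step 7 — Real power: P = Re(S) = 0.1331 W.
Step 8 — Reactive power: Q = Im(S) = 1.187 VAR.
Step 9 — Apparent power: |S| = 1.195 VA.
Step 10 — Power factor: PF = P/|S| = 0.1114 (lagging).

(a) P = 0.1331 W  (b) Q = 1.187 VAR  (c) S = 1.195 VA  (d) PF = 0.1114 (lagging)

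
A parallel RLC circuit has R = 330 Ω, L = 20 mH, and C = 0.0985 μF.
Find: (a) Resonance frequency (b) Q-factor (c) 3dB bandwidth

Step 1 — Resonance: ω₀ = 1/√(LC) = 1/√(0.02·9.85e-08) = 2.253e+04 rad/s.
Step 2 — f₀ = ω₀/(2π) = 3586 Hz.
Step 3 — Parallel Q: Q = R/(ω₀L) = 330/(2.253e+04·0.02) = 0.7323.
Step 4 — Bandwidth: Δω = ω₀/Q = 3.076e+04 rad/s; BW = Δω/(2π) = 4896 Hz.

(a) f₀ = 3586 Hz  (b) Q = 0.7323  (c) BW = 4896 Hz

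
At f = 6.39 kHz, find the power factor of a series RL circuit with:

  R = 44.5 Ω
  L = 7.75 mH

Step 1 — Angular frequency: ω = 2π·f = 2π·6390 = 4.015e+04 rad/s.
Step 2 — Component impedances:
  R: Z = R = 44.5 Ω
  L: Z = jωL = j·4.015e+04·0.00775 = 0 + j311.2 Ω
Step 3 — Series combination: Z_total = R + L = 44.5 + j311.2 Ω = 314.3∠81.9° Ω.
Step 4 — Power factor: PF = cos(φ) = Re(Z)/|Z| = 44.5/314.3 = 0.1416.
Step 5 — Type: Im(Z) = 311.2 ⇒ lagging (phase φ = 81.9°).

PF = 0.1416 (lagging, φ = 81.9°)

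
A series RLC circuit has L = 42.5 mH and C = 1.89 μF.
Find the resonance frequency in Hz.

Step 1 — Resonance condition Im(Z)=0 gives ω₀ = 1/√(LC).
Step 2 — ω₀ = 1/√(0.0425·1.89e-06) = 3528 rad/s.
Step 3 — f₀ = ω₀/(2π) = 561.6 Hz.

f₀ = 561.6 Hz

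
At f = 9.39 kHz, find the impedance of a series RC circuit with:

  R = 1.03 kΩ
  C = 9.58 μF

Step 1 — Angular frequency: ω = 2π·f = 2π·9390 = 5.9e+04 rad/s.
Step 2 — Component impedances:
  R: Z = R = 1030 Ω
  C: Z = 1/(jωC) = -j/(ω·C) = 0 - j1.769 Ω
Step 3 — Series combination: Z_total = R + C = 1030 - j1.769 Ω = 1030∠-0.1° Ω.

Z = 1030 - j1.769 Ω = 1030∠-0.1° Ω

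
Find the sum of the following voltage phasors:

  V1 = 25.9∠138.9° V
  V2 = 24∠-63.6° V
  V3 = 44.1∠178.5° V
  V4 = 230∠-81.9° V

Step 1 — Convert each phasor to rectangular form:
  V1 = 25.9·(cos(138.9°) + j·sin(138.9°)) = -19.52 + j17.03 V
  V2 = 24·(cos(-63.6°) + j·sin(-63.6°)) = 10.67 - j21.5 V
  V3 = 44.1·(cos(178.5°) + j·sin(178.5°)) = -44.08 + j1.154 V
  V4 = 230·(cos(-81.9°) + j·sin(-81.9°)) = 32.41 - j227.7 V
Step 2 — Sum components: V_total = -20.52 - j231 V.
Step 3 — Convert to polar: |V_total| = 231.9 V, ∠V_total = -95.1°.

V_total = 231.9∠-95.1° V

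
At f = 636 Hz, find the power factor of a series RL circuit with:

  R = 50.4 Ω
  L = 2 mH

Step 1 — Angular frequency: ω = 2π·f = 2π·636 = 3996 rad/s.
Step 2 — Component impedances:
  R: Z = R = 50.4 Ω
  L: Z = jωL = j·3996·0.002 = 0 + j7.992 Ω
Step 3 — Series combination: Z_total = R + L = 50.4 + j7.992 Ω = 51.03∠9.0° Ω.
Step 4 — Power factor: PF = cos(φ) = Re(Z)/|Z| = 50.4/51.03 = 0.9877.
Step 5 — Type: Im(Z) = 7.992 ⇒ lagging (phase φ = 9.0°).

PF = 0.9877 (lagging, φ = 9.0°)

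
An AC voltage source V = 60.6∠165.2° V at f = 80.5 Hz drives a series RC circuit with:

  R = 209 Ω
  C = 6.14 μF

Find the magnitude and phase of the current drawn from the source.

Step 1 — Angular frequency: ω = 2π·f = 2π·80.5 = 505.8 rad/s.
Step 2 — Component impedances:
  R: Z = R = 209 Ω
  C: Z = 1/(jωC) = -j/(ω·C) = 0 - j322 Ω
Step 3 — Series combination: Z_total = R + C = 209 - j322 Ω = 383.9∠-57.0° Ω.
Step 4 — Source phasor: V = 60.6∠165.2° V = -58.59 + j15.48 V.
Step 5 — Ohm's law: I = V / Z_total = (-58.59 + j15.48) / (209 - j322) = -0.1169 - j0.1061 A.
Step 6 — Convert to polar: |I| = 0.1579 A, ∠I = -137.8°.

I = 0.1579∠-137.8° A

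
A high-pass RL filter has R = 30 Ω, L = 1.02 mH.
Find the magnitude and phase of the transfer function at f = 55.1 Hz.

Step 1 — Angular frequency: ω = 2π·55.1 = 346.2 rad/s.
Step 2 — Transfer function: H(jω) = jωL/(R + jωL).
Step 3 — Numerator jωL = j·0.3531; denominator R + jωL = 30 + j0.3531.
Step 4 — H = 0.0001385 + j0.01177.
Step 5 — Magnitude: |H| = 0.01177 (-38.6 dB); phase: φ = 89.3°.

|H| = 0.01177 (-38.6 dB), φ = 89.3°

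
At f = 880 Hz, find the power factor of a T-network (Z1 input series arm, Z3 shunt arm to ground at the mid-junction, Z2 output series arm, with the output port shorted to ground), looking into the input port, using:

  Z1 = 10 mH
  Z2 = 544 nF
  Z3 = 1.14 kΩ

Step 1 — Angular frequency: ω = 2π·f = 2π·880 = 5529 rad/s.
Step 2 — Component impedances:
  Z1: Z = jωL = j·5529·0.01 = 0 + j55.29 Ω
  Z2: Z = 1/(jωC) = -j/(ω·C) = 0 - j332.5 Ω
  Z3: Z = R = 1140 Ω
Step 3 — With the output port shorted to ground, the output series arm Z2 runs from the junction to ground; the shunt arm Z3 also runs from the junction to ground. They appear in parallel: Z3 || Z2 = 89.36 - j306.4 Ω.
Step 4 — Series with input arm Z1: Z_in = Z1 + (Z3 || Z2) = 89.36 - j251.1 Ω = 266.5∠-70.4° Ω.
Step 5 — Power factor: PF = cos(φ) = Re(Z)/|Z| = 89.36/266.5 = 0.3353.
Step 6 — Type: Im(Z) = -251.1 ⇒ leading (phase φ = -70.4°).

PF = 0.3353 (leading, φ = -70.4°)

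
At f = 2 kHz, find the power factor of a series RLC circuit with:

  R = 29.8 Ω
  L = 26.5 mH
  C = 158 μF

Step 1 — Angular frequency: ω = 2π·f = 2π·2000 = 1.257e+04 rad/s.
Step 2 — Component impedances:
  R: Z = R = 29.8 Ω
  L: Z = jωL = j·1.257e+04·0.0265 = 0 + j333 Ω
  C: Z = 1/(jωC) = -j/(ω·C) = 0 - j0.5037 Ω
Step 3 — Series combination: Z_total = R + L + C = 29.8 + j332.5 Ω = 333.8∠84.9° Ω.
Step 4 — Power factor: PF = cos(φ) = Re(Z)/|Z| = 29.8/333.84 = 0.08926.
Step 5 — Type: Im(Z) = 332.5 ⇒ lagging (phase φ = 84.9°).

PF = 0.08926 (lagging, φ = 84.9°)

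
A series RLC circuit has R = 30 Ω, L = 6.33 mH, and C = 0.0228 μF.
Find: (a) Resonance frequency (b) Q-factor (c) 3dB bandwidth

Step 1 — Resonance: ω₀ = 1/√(LC) = 1/√(0.00633·2.28e-08) = 8.324e+04 rad/s.
Step 2 — f₀ = ω₀/(2π) = 1.325e+04 Hz.
Step 3 — Series Q: Q = ω₀L/R = 8.324e+04·0.00633/30 = 17.56.
Step 4 — Bandwidth: Δω = ω₀/Q = 4739 rad/s; BW = Δω/(2π) = 754.3 Hz.

(a) f₀ = 1.325e+04 Hz  (b) Q = 17.56  (c) BW = 754.3 Hz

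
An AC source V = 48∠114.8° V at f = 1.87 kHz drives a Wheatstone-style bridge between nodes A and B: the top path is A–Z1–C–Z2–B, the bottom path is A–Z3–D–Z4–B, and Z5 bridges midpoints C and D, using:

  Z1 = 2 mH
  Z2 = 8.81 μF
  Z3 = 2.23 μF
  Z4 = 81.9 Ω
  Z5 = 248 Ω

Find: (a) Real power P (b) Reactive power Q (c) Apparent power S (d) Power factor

Step 1 — Angular frequency: ω = 2π·f = 2π·1870 = 1.175e+04 rad/s.
Step 2 — Component impedances:
  Z1: Z = jωL = j·1.175e+04·0.002 = 0 + j23.5 Ω
  Z2: Z = 1/(jωC) = -j/(ω·C) = 0 - j9.661 Ω
  Z3: Z = 1/(jωC) = -j/(ω·C) = 0 - j38.17 Ω
  Z4: Z = R = 81.9 Ω
  Z5: Z = R = 248 Ω
Step 3 — Bridge requires nodal analysis (the Z5 bridge couples midpoints C and D, so the two paths cannot be reduced to a simple series/parallel combination). Setting node B to ground and injecting 1 A at node A, the 3-node admittance system at A, C, D solves to V_A = Z_AB = 4.179 + j15 Ω = 15.58∠74.4° Ω.
Step 4 — Source phasor: V = 48∠114.8° V = -20.13 + j43.57 V.
Step 5 — Current: I = V / Z = 2.348 + j1.996 A = 3.082∠40.4° A.
Step 6 — Complex power: S = V·I* = 39.68 + j142.5 VA.
Step 7 — Real power: P = Re(S) = 39.68 W.
Step 8 — Reactive power: Q = Im(S) = 142.5 VAR.
Step 9 — Apparent power: |S| = 147.9 VA.
Step 10 — Power factor: PF = P/|S| = 0.2683 (lagging).

(a) P = 39.68 W  (b) Q = 142.5 VAR  (c) S = 147.9 VA  (d) PF = 0.2683 (lagging)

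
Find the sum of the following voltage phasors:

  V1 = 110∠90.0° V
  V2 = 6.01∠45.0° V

Step 1 — Convert each phasor to rectangular form:
  V1 = 110·(cos(90.0°) + j·sin(90.0°)) = 0 + j110 V
  V2 = 6.01·(cos(45.0°) + j·sin(45.0°)) = 4.25 + j4.25 V
Step 2 — Sum components: V_total = 4.25 + j114.2 V.
Step 3 — Convert to polar: |V_total| = 114.3 V, ∠V_total = 87.9°.

V_total = 114.3∠87.9° V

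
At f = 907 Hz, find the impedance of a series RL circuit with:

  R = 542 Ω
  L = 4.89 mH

Step 1 — Angular frequency: ω = 2π·f = 2π·907 = 5699 rad/s.
Step 2 — Component impedances:
  R: Z = R = 542 Ω
  L: Z = jωL = j·5699·0.00489 = 0 + j27.87 Ω
Step 3 — Series combination: Z_total = R + L = 542 + j27.87 Ω = 542.7∠2.9° Ω.

Z = 542 + j27.87 Ω = 542.7∠2.9° Ω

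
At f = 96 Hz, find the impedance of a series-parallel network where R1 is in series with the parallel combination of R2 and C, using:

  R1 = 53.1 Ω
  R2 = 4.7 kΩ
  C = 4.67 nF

Step 1 — Angular frequency: ω = 2π·f = 2π·96 = 603.2 rad/s.
Step 2 — Component impedances:
  R1: Z = R = 53.1 Ω
  R2: Z = R = 4700 Ω
  C: Z = 1/(jωC) = -j/(ω·C) = 0 - j3.55e+05 Ω
Step 3 — Parallel branch: R2 || C = 1/(1/R2 + 1/C) = 4699 - j62.21 Ω.
Step 4 — Series with R1: Z_total = R1 + (R2 || C) = 4752 - j62.21 Ω = 4753∠-0.8° Ω.

Z = 4752 - j62.21 Ω = 4753∠-0.8° Ω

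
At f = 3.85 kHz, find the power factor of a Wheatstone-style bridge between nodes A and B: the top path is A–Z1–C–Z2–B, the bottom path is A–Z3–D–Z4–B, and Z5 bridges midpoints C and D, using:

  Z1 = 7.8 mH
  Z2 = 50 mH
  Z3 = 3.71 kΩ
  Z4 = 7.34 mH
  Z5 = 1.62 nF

Step 1 — Angular frequency: ω = 2π·f = 2π·3850 = 2.419e+04 rad/s.
Step 2 — Component impedances:
  Z1: Z = jωL = j·2.419e+04·0.0078 = 0 + j188.7 Ω
  Z2: Z = jωL = j·2.419e+04·0.05 = 0 + j1210 Ω
  Z3: Z = R = 3710 Ω
  Z4: Z = jωL = j·2.419e+04·0.00734 = 0 + j177.6 Ω
  Z5: Z = 1/(jωC) = -j/(ω·C) = 0 - j2.552e+04 Ω
Step 3 — Bridge requires nodal analysis (the Z5 bridge couples midpoints C and D, so the two paths cannot be reduced to a simple series/parallel combination). Setting node B to ground and injecting 1 A at node A, the 3-node admittance system at A, C, D solves to V_A = Z_AB = 484.2 + j1243 Ω = 1334∠68.7° Ω.
Step 4 — Power factor: PF = cos(φ) = Re(Z)/|Z| = 484.231/1333.75 = 0.3631.
Step 5 — Type: Im(Z) = 1243 ⇒ lagging (phase φ = 68.7°).

PF = 0.3631 (lagging, φ = 68.7°)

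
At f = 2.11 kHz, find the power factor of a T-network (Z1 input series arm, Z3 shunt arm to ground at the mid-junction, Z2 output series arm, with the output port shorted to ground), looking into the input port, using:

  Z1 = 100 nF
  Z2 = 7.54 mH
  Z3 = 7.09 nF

Step 1 — Angular frequency: ω = 2π·f = 2π·2110 = 1.326e+04 rad/s.
Step 2 — Component impedances:
  Z1: Z = 1/(jωC) = -j/(ω·C) = 0 - j754.3 Ω
  Z2: Z = jωL = j·1.326e+04·0.00754 = 0 + j99.96 Ω
  Z3: Z = 1/(jωC) = -j/(ω·C) = 0 - j1.064e+04 Ω
Step 3 — With the output port shorted to ground, the output series arm Z2 runs from the junction to ground; the shunt arm Z3 also runs from the junction to ground. They appear in parallel: Z3 || Z2 = 0 + j100.9 Ω.
Step 4 — Series with input arm Z1: Z_in = Z1 + (Z3 || Z2) = 0 - j653.4 Ω = 653.4∠-90.0° Ω.
Step 5 — Power factor: PF = cos(φ) = Re(Z)/|Z| = 0/653.4 = 0.
Step 6 — Type: Im(Z) = -653.4 ⇒ leading (phase φ = -90.0°).

PF = 0 (leading, φ = -90.0°)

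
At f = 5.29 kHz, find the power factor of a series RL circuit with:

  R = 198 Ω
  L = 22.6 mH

Step 1 — Angular frequency: ω = 2π·f = 2π·5290 = 3.324e+04 rad/s.
Step 2 — Component impedances:
  R: Z = R = 198 Ω
  L: Z = jωL = j·3.324e+04·0.0226 = 0 + j751.2 Ω
Step 3 — Series combination: Z_total = R + L = 198 + j751.2 Ω = 776.8∠75.2° Ω.
Step 4 — Power factor: PF = cos(φ) = Re(Z)/|Z| = 198/776.8 = 0.2549.
Step 5 — Type: Im(Z) = 751.2 ⇒ lagging (phase φ = 75.2°).

PF = 0.2549 (lagging, φ = 75.2°)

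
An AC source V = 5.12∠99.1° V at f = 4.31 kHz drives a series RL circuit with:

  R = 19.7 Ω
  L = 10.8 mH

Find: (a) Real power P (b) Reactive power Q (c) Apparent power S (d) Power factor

Step 1 — Angular frequency: ω = 2π·f = 2π·4310 = 2.708e+04 rad/s.
Step 2 — Component impedances:
  R: Z = R = 19.7 Ω
  L: Z = jωL = j·2.708e+04·0.0108 = 0 + j292.5 Ω
Step 3 — Series combination: Z_total = R + L = 19.7 + j292.5 Ω = 293.1∠86.1° Ω.
Step 4 — Source phasor: V = 5.12∠99.1° V = -0.8098 + j5.056 V.
Step 5 — Current: I = V / Z = 0.01702 + j0.003915 A = 0.01747∠13.0° A.
Step 6 — Complex power: S = V·I* = 0.00601 + j0.08923 VA.
Step 7 — Real power: P = Re(S) = 0.00601 W.
Step 8 — Reactive power: Q = Im(S) = 0.08923 VAR.
Step 9 — Apparent power: |S| = 0.08943 VA.
Step 10 — Power factor: PF = P/|S| = 0.06721 (lagging).

(a) P = 0.00601 W  (b) Q = 0.08923 VAR  (c) S = 0.08943 VA  (d) PF = 0.06721 (lagging)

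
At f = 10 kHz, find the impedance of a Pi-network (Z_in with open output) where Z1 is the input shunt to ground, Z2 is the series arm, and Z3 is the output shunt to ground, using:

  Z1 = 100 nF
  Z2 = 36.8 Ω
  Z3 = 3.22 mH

Step 1 — Angular frequency: ω = 2π·f = 2π·1e+04 = 6.283e+04 rad/s.
Step 2 — Component impedances:
  Z1: Z = 1/(jωC) = -j/(ω·C) = 0 - j159.2 Ω
  Z2: Z = R = 36.8 Ω
  Z3: Z = jωL = j·6.283e+04·0.00322 = 0 + j202.3 Ω
Step 3 — With open output, the series arm Z2 and the output shunt Z3 appear in series to ground: Z2 + Z3 = 36.8 + j202.3 Ω.
Step 4 — Parallel with input shunt Z1: Z_in = Z1 || (Z2 + Z3) = 289.7 - j499 Ω = 577∠-59.9° Ω.

Z = 289.7 - j499 Ω = 577∠-59.9° Ω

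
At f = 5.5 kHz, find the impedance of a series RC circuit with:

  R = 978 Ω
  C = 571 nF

Step 1 — Angular frequency: ω = 2π·f = 2π·5500 = 3.456e+04 rad/s.
Step 2 — Component impedances:
  R: Z = R = 978 Ω
  C: Z = 1/(jωC) = -j/(ω·C) = 0 - j50.68 Ω
Step 3 — Series combination: Z_total = R + C = 978 - j50.68 Ω = 979.3∠-3.0° Ω.

Z = 978 - j50.68 Ω = 979.3∠-3.0° Ω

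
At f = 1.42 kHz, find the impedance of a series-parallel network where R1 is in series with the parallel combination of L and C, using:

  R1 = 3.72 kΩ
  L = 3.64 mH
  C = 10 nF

Step 1 — Angular frequency: ω = 2π·f = 2π·1420 = 8922 rad/s.
Step 2 — Component impedances:
  R1: Z = R = 3720 Ω
  L: Z = jωL = j·8922·0.00364 = 0 + j32.48 Ω
  C: Z = 1/(jωC) = -j/(ω·C) = 0 - j1.121e+04 Ω
Step 3 — Parallel branch: L || C = 1/(1/L + 1/C) = 0 + j32.57 Ω.
Step 4 — Series with R1: Z_total = R1 + (L || C) = 3720 + j32.57 Ω = 3720∠0.5° Ω.

Z = 3720 + j32.57 Ω = 3720∠0.5° Ω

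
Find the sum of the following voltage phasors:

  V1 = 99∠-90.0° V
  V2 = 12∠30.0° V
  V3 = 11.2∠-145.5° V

Step 1 — Convert each phasor to rectangular form:
  V1 = 99·(cos(-90.0°) + j·sin(-90.0°)) = 0 - j99 V
  V2 = 12·(cos(30.0°) + j·sin(30.0°)) = 10.39 + j6 V
  V3 = 11.2·(cos(-145.5°) + j·sin(-145.5°)) = -9.23 - j6.344 V
Step 2 — Sum components: V_total = 1.162 - j99.34 V.
Step 3 — Convert to polar: |V_total| = 99.35 V, ∠V_total = -89.3°.

V_total = 99.35∠-89.3° V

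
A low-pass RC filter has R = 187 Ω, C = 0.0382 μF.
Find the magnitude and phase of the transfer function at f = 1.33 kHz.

Step 1 — Angular frequency: ω = 2π·1330 = 8357 rad/s.
Step 2 — Transfer function: H(jω) = 1/(1 + jωRC).
Step 3 — Denominator: 1 + jωRC = 1 + j·8357·187·3.82e-08 = 1 + j0.05969.
Step 4 — H = 0.9964 - j0.05948.
Step 5 — Magnitude: |H| = 0.9982 (-0.0 dB); phase: φ = -3.4°.

|H| = 0.9982 (-0.0 dB), φ = -3.4°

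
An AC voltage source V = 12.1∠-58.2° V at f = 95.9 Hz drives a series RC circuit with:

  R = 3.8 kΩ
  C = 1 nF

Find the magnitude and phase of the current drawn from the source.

Step 1 — Angular frequency: ω = 2π·f = 2π·95.9 = 602.6 rad/s.
Step 2 — Component impedances:
  R: Z = R = 3800 Ω
  C: Z = 1/(jωC) = -j/(ω·C) = 0 - j1.66e+06 Ω
Step 3 — Series combination: Z_total = R + C = 3800 - j1.66e+06 Ω = 1.66e+06∠-89.9° Ω.
Step 4 — Source phasor: V = 12.1∠-58.2° V = 6.376 - j10.28 V.
Step 5 — Ohm's law: I = V / Z_total = (6.376 - j10.28) / (3800 - j1.66e+06) = 6.205e-06 + j3.828e-06 A.
Step 6 — Convert to polar: |I| = 7.291e-06 A, ∠I = 31.7°.

I = 7.291e-06∠31.7° A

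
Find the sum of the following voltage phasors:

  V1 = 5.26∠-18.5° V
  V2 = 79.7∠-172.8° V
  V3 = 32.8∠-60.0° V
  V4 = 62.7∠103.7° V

Step 1 — Convert each phasor to rectangular form:
  V1 = 5.26·(cos(-18.5°) + j·sin(-18.5°)) = 4.988 - j1.669 V
  V2 = 79.7·(cos(-172.8°) + j·sin(-172.8°)) = -79.07 - j9.989 V
  V3 = 32.8·(cos(-60.0°) + j·sin(-60.0°)) = 16.4 - j28.41 V
  V4 = 62.7·(cos(103.7°) + j·sin(103.7°)) = -14.85 + j60.92 V
Step 2 — Sum components: V_total = -72.53 + j20.85 V.
Step 3 — Convert to polar: |V_total| = 75.47 V, ∠V_total = 164.0°.

V_total = 75.47∠164.0° V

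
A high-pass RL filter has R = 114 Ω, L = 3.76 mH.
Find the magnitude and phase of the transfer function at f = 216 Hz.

Step 1 — Angular frequency: ω = 2π·216 = 1357 rad/s.
Step 2 — Transfer function: H(jω) = jωL/(R + jωL).
Step 3 — Numerator jωL = j·5.103; denominator R + jωL = 114 + j5.103.
Step 4 — H = 0.002 + j0.04467.
Step 5 — Magnitude: |H| = 0.04472 (-27.0 dB); phase: φ = 87.4°.

|H| = 0.04472 (-27.0 dB), φ = 87.4°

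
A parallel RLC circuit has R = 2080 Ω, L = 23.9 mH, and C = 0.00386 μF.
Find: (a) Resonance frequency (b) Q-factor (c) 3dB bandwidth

Step 1 — Resonance: ω₀ = 1/√(LC) = 1/√(0.0239·3.86e-09) = 1.041e+05 rad/s.
Step 2 — f₀ = ω₀/(2π) = 1.657e+04 Hz.
Step 3 — Parallel Q: Q = R/(ω₀L) = 2080/(1.041e+05·0.0239) = 0.8359.
Step 4 — Bandwidth: Δω = ω₀/Q = 1.246e+05 rad/s; BW = Δω/(2π) = 1.982e+04 Hz.

(a) f₀ = 1.657e+04 Hz  (b) Q = 0.8359  (c) BW = 1.982e+04 Hz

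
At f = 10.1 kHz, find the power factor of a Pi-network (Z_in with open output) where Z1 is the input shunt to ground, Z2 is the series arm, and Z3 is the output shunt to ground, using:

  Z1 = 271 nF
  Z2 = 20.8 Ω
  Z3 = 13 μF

Step 1 — Angular frequency: ω = 2π·f = 2π·1.01e+04 = 6.346e+04 rad/s.
Step 2 — Component impedances:
  Z1: Z = 1/(jωC) = -j/(ω·C) = 0 - j58.15 Ω
  Z2: Z = R = 20.8 Ω
  Z3: Z = 1/(jωC) = -j/(ω·C) = 0 - j1.212 Ω
Step 3 — With open output, the series arm Z2 and the output shunt Z3 appear in series to ground: Z2 + Z3 = 20.8 - j1.212 Ω.
Step 4 — Parallel with input shunt Z1: Z_in = Z1 || (Z2 + Z3) = 17.78 - j7.416 Ω = 19.26∠-22.6° Ω.
Step 5 — Power factor: PF = cos(φ) = Re(Z)/|Z| = 17.776/19.262 = 0.9229.
Step 6 — Type: Im(Z) = -7.416 ⇒ leading (phase φ = -22.6°).

PF = 0.9229 (leading, φ = -22.6°)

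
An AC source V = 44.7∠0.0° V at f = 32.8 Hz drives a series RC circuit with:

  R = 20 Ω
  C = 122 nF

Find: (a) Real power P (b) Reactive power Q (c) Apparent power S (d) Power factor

Step 1 — Angular frequency: ω = 2π·f = 2π·32.8 = 206.1 rad/s.
Step 2 — Component impedances:
  R: Z = R = 20 Ω
  C: Z = 1/(jωC) = -j/(ω·C) = 0 - j3.977e+04 Ω
Step 3 — Series combination: Z_total = R + C = 20 - j3.977e+04 Ω = 3.977e+04∠-90.0° Ω.
Step 4 — Source phasor: V = 44.7∠0.0° V = 44.7 V.
Step 5 — Current: I = V / Z = 5.652e-07 + j0.001124 A = 0.001124∠90.0° A.
Step 6 — Complex power: S = V·I* = 2.526e-05 - j0.05024 VA.
Step 7 — Real power: P = Re(S) = 2.526e-05 W.
Step 8 — Reactive power: Q = Im(S) = -0.05024 VAR.
Step 9 — Apparent power: |S| = 0.05024 VA.
Step 10 — Power factor: PF = P/|S| = 0.0005029 (leading).

(a) P = 2.526e-05 W  (b) Q = -0.05024 VAR  (c) S = 0.05024 VA  (d) PF = 0.0005029 (leading)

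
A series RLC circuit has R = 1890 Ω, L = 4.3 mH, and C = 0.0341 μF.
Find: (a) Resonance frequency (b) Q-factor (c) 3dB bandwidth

Step 1 — Resonance: ω₀ = 1/√(LC) = 1/√(0.0043·3.41e-08) = 8.258e+04 rad/s.
Step 2 — f₀ = ω₀/(2π) = 1.314e+04 Hz.
Step 3 — Series Q: Q = ω₀L/R = 8.258e+04·0.0043/1890 = 0.1879.
Step 4 — Bandwidth: Δω = ω₀/Q = 4.395e+05 rad/s; BW = Δω/(2π) = 6.995e+04 Hz.

(a) f₀ = 1.314e+04 Hz  (b) Q = 0.1879  (c) BW = 6.995e+04 Hz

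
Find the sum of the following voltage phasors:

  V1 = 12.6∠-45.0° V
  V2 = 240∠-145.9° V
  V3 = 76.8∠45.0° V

Step 1 — Convert each phasor to rectangular form:
  V1 = 12.6·(cos(-45.0°) + j·sin(-45.0°)) = 8.91 - j8.91 V
  V2 = 240·(cos(-145.9°) + j·sin(-145.9°)) = -198.7 - j134.6 V
  V3 = 76.8·(cos(45.0°) + j·sin(45.0°)) = 54.31 + j54.31 V
Step 2 — Sum components: V_total = -135.5 - j89.16 V.
Step 3 — Convert to polar: |V_total| = 162.2 V, ∠V_total = -146.7°.

V_total = 162.2∠-146.7° V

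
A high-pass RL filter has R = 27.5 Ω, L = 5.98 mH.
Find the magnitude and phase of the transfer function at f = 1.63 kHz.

Step 1 — Angular frequency: ω = 2π·1630 = 1.024e+04 rad/s.
Step 2 — Transfer function: H(jω) = jωL/(R + jωL).
Step 3 — Numerator jωL = j·61.24; denominator R + jωL = 27.5 + j61.24.
Step 4 — H = 0.8322 + j0.3737.
Step 5 — Magnitude: |H| = 0.9123 (-0.8 dB); phase: φ = 24.2°.

|H| = 0.9123 (-0.8 dB), φ = 24.2°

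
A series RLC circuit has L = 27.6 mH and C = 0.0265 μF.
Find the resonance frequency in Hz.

Step 1 — Resonance condition Im(Z)=0 gives ω₀ = 1/√(LC).
Step 2 — ω₀ = 1/√(0.0276·2.65e-08) = 3.698e+04 rad/s.
Step 3 — f₀ = ω₀/(2π) = 5885 Hz.

f₀ = 5885 Hz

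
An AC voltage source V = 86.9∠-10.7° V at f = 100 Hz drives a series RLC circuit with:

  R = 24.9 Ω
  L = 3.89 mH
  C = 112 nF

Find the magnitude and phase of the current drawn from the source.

Step 1 — Angular frequency: ω = 2π·f = 2π·100 = 628.3 rad/s.
Step 2 — Component impedances:
  R: Z = R = 24.9 Ω
  L: Z = jωL = j·628.3·0.00389 = 0 + j2.444 Ω
  C: Z = 1/(jωC) = -j/(ω·C) = 0 - j1.421e+04 Ω
Step 3 — Series combination: Z_total = R + L + C = 24.9 - j1.421e+04 Ω = 1.421e+04∠-89.9° Ω.
Step 4 — Source phasor: V = 86.9∠-10.7° V = 85.39 - j16.13 V.
Step 5 — Ohm's law: I = V / Z_total = (85.39 - j16.13) / (24.9 - j1.421e+04) = 0.001146 + j0.006008 A.
Step 6 — Convert to polar: |I| = 0.006116 A, ∠I = 79.2°.

I = 0.006116∠79.2° A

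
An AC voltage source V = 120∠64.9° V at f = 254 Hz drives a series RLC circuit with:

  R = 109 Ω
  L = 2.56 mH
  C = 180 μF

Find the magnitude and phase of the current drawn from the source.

Step 1 — Angular frequency: ω = 2π·f = 2π·254 = 1596 rad/s.
Step 2 — Component impedances:
  R: Z = R = 109 Ω
  L: Z = jωL = j·1596·0.00256 = 0 + j4.086 Ω
  C: Z = 1/(jωC) = -j/(ω·C) = 0 - j3.481 Ω
Step 3 — Series combination: Z_total = R + L + C = 109 + j0.6045 Ω = 109∠0.3° Ω.
Step 4 — Source phasor: V = 120∠64.9° V = 50.9 + j108.7 V.
Step 5 — Ohm's law: I = V / Z_total = (50.9 + j108.7) / (109 + j0.6045) = 0.4725 + j0.9943 A.
Step 6 — Convert to polar: |I| = 1.101 A, ∠I = 64.6°.

I = 1.101∠64.6° A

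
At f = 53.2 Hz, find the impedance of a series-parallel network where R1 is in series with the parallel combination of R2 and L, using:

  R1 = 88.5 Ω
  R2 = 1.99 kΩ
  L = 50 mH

Step 1 — Angular frequency: ω = 2π·f = 2π·53.2 = 334.3 rad/s.
Step 2 — Component impedances:
  R1: Z = R = 88.5 Ω
  R2: Z = R = 1990 Ω
  L: Z = jωL = j·334.3·0.05 = 0 + j16.71 Ω
Step 3 — Parallel branch: R2 || L = 1/(1/R2 + 1/L) = 0.1404 + j16.71 Ω.
Step 4 — Series with R1: Z_total = R1 + (R2 || L) = 88.64 + j16.71 Ω = 90.2∠10.7° Ω.

Z = 88.64 + j16.71 Ω = 90.2∠10.7° Ω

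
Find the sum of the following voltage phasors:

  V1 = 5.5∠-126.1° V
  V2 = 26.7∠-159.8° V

Step 1 — Convert each phasor to rectangular form:
  V1 = 5.5·(cos(-126.1°) + j·sin(-126.1°)) = -3.241 - j4.444 V
  V2 = 26.7·(cos(-159.8°) + j·sin(-159.8°)) = -25.06 - j9.219 V
Step 2 — Sum components: V_total = -28.3 - j13.66 V.
Step 3 — Convert to polar: |V_total| = 31.42 V, ∠V_total = -154.2°.

V_total = 31.42∠-154.2° V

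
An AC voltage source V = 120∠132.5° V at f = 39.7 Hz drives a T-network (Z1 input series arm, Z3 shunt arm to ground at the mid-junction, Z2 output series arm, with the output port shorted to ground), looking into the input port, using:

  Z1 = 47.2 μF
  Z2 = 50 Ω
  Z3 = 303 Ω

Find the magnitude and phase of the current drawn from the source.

Step 1 — Angular frequency: ω = 2π·f = 2π·39.7 = 249.4 rad/s.
Step 2 — Component impedances:
  Z1: Z = 1/(jωC) = -j/(ω·C) = 0 - j84.94 Ω
  Z2: Z = R = 50 Ω
  Z3: Z = R = 303 Ω
Step 3 — With the output port shorted to ground, the output series arm Z2 runs from the junction to ground; the shunt arm Z3 also runs from the junction to ground. They appear in parallel: Z3 || Z2 = 42.92 Ω.
Step 4 — Series with input arm Z1: Z_in = Z1 + (Z3 || Z2) = 42.92 - j84.94 Ω = 95.16∠-63.2° Ω.
Step 5 — Source phasor: V = 120∠132.5° V = -81.07 + j88.47 V.
Step 6 — Ohm's law: I = V / Z_total = (-81.07 + j88.47) / (42.92 - j84.94) = -1.214 - j0.3411 A.
Step 7 — Convert to polar: |I| = 1.261 A, ∠I = -164.3°.

I = 1.261∠-164.3° A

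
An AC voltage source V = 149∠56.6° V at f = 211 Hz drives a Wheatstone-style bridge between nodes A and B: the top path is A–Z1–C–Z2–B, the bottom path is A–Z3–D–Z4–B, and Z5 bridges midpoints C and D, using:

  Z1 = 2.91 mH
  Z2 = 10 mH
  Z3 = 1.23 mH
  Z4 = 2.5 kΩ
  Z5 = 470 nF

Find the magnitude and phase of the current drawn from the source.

Step 1 — Angular frequency: ω = 2π·f = 2π·211 = 1326 rad/s.
Step 2 — Component impedances:
  Z1: Z = jωL = j·1326·0.00291 = 0 + j3.858 Ω
  Z2: Z = jωL = j·1326·0.01 = 0 + j13.26 Ω
  Z3: Z = jωL = j·1326·0.00123 = 0 + j1.631 Ω
  Z4: Z = R = 2500 Ω
  Z5: Z = 1/(jωC) = -j/(ω·C) = 0 - j1605 Ω
Step 3 — Bridge requires nodal analysis (the Z5 bridge couples midpoints C and D, so the two paths cannot be reduced to a simple series/parallel combination). Setting node B to ground and injecting 1 A at node A, the 3-node admittance system at A, C, D solves to V_A = Z_AB = 0.1174 + j17.12 Ω = 17.12∠89.6° Ω.
Step 4 — Source phasor: V = 149∠56.6° V = 82.02 + j124.4 V.
Step 5 — Ohm's law: I = V / Z_total = (82.02 + j124.4) / (0.1174 + j17.12) = 7.297 - j4.74 A.
Step 6 — Convert to polar: |I| = 8.701 A, ∠I = -33.0°.

I = 8.701∠-33.0° A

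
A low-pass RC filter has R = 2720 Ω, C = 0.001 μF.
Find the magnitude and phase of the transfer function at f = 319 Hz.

Step 1 — Angular frequency: ω = 2π·319 = 2004 rad/s.
Step 2 — Transfer function: H(jω) = 1/(1 + jωRC).
Step 3 — Denominator: 1 + jωRC = 1 + j·2004·2720·1e-09 = 1 + j0.005452.
Step 4 — H = 1 - j0.005452.
Step 5 — Magnitude: |H| = 1 (-0.0 dB); phase: φ = -0.3°.

|H| = 1 (-0.0 dB), φ = -0.3°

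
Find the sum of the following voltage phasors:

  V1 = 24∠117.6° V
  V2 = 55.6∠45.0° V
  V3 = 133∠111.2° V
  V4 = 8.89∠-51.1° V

Step 1 — Convert each phasor to rectangular form:
  V1 = 24·(cos(117.6°) + j·sin(117.6°)) = -11.12 + j21.27 V
  V2 = 55.6·(cos(45.0°) + j·sin(45.0°)) = 39.32 + j39.32 V
  V3 = 133·(cos(111.2°) + j·sin(111.2°)) = -48.1 + j124 V
  V4 = 8.89·(cos(-51.1°) + j·sin(-51.1°)) = 5.583 - j6.919 V
Step 2 — Sum components: V_total = -14.32 + j177.7 V.
Step 3 — Convert to polar: |V_total| = 178.2 V, ∠V_total = 94.6°.

V_total = 178.2∠94.6° V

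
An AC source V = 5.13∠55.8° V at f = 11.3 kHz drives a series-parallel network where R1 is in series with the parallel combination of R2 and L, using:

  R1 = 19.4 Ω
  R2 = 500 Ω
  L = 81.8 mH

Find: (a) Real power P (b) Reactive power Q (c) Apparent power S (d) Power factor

Step 1 — Angular frequency: ω = 2π·f = 2π·1.13e+04 = 7.1e+04 rad/s.
Step 2 — Component impedances:
  R1: Z = R = 19.4 Ω
  R2: Z = R = 500 Ω
  L: Z = jωL = j·7.1e+04·0.0818 = 0 + j5808 Ω
Step 3 — Parallel branch: R2 || L = 1/(1/R2 + 1/L) = 496.3 + j42.73 Ω.
Step 4 — Series with R1: Z_total = R1 + (R2 || L) = 515.7 + j42.73 Ω = 517.5∠4.7° Ω.
Step 5 — Source phasor: V = 5.13∠55.8° V = 2.883 + j4.243 V.
Step 6 — Current: I = V / Z = 0.00623 + j0.007711 A = 0.009913∠51.1° A.
Step 7 — Complex power: S = V·I* = 0.05068 + j0.004199 VA.
Step 8 — Real power: P = Re(S) = 0.05068 W.
Step 9 — Reactive power: Q = Im(S) = 0.004199 VAR.
Step 10 — Apparent power: |S| = 0.05086 VA.
Step 11 — Power factor: PF = P/|S| = 0.9966 (lagging).

(a) P = 0.05068 W  (b) Q = 0.004199 VAR  (c) S = 0.05086 VA  (d) PF = 0.9966 (lagging)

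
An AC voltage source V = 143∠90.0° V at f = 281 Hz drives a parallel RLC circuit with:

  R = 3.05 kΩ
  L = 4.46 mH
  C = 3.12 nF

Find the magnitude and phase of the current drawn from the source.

Step 1 — Angular frequency: ω = 2π·f = 2π·281 = 1766 rad/s.
Step 2 — Component impedances:
  R: Z = R = 3050 Ω
  L: Z = jωL = j·1766·0.00446 = 0 + j7.874 Ω
  C: Z = 1/(jωC) = -j/(ω·C) = 0 - j1.815e+05 Ω
Step 3 — Parallel combination: 1/Z_total = 1/R + 1/L + 1/C; Z_total = 0.02033 + j7.875 Ω = 7.875∠89.9° Ω.
Step 4 — Source phasor: V = 143∠90.0° V = 0 + j143 V.
Step 5 — Ohm's law: I = V / Z_total = (0 + j143) / (0.02033 + j7.875) = 18.16 + j0.04689 A.
Step 6 — Convert to polar: |I| = 18.16 A, ∠I = 0.1°.

I = 18.16∠0.1° A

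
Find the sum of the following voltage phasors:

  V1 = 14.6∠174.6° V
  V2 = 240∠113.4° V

Step 1 — Convert each phasor to rectangular form:
  V1 = 14.6·(cos(174.6°) + j·sin(174.6°)) = -14.54 + j1.374 V
  V2 = 240·(cos(113.4°) + j·sin(113.4°)) = -95.32 + j220.3 V
Step 2 — Sum components: V_total = -109.9 + j221.6 V.
Step 3 — Convert to polar: |V_total| = 247.4 V, ∠V_total = 116.4°.

V_total = 247.4∠116.4° V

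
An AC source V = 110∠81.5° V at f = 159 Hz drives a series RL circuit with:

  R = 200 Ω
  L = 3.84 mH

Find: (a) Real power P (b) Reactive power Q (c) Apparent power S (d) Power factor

Step 1 — Angular frequency: ω = 2π·f = 2π·159 = 999 rad/s.
Step 2 — Component impedances:
  R: Z = R = 200 Ω
  L: Z = jωL = j·999·0.00384 = 0 + j3.836 Ω
Step 3 — Series combination: Z_total = R + L = 200 + j3.836 Ω = 200∠1.1° Ω.
Step 4 — Source phasor: V = 110∠81.5° V = 16.26 + j108.8 V.
Step 5 — Current: I = V / Z = 0.0917 + j0.5422 A = 0.5499∠80.4° A.
Step 6 — Complex power: S = V·I* = 60.48 + j1.16 VA.
Step 7 — Real power: P = Re(S) = 60.48 W.
Step 8 — Reactive power: Q = Im(S) = 1.16 VAR.
Step 9 — Apparent power: |S| = 60.49 VA.
Step 10 — Power factor: PF = P/|S| = 0.9998 (lagging).

(a) P = 60.48 W  (b) Q = 1.16 VAR  (c) S = 60.49 VA  (d) PF = 0.9998 (lagging)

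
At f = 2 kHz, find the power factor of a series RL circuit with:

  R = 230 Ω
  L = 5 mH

Step 1 — Angular frequency: ω = 2π·f = 2π·2000 = 1.257e+04 rad/s.
Step 2 — Component impedances:
  R: Z = R = 230 Ω
  L: Z = jωL = j·1.257e+04·0.005 = 0 + j62.83 Ω
Step 3 — Series combination: Z_total = R + L = 230 + j62.83 Ω = 238.4∠15.3° Ω.
Step 4 — Power factor: PF = cos(φ) = Re(Z)/|Z| = 230/238.428 = 0.9647.
Step 5 — Type: Im(Z) = 62.83 ⇒ lagging (phase φ = 15.3°).

PF = 0.9647 (lagging, φ = 15.3°)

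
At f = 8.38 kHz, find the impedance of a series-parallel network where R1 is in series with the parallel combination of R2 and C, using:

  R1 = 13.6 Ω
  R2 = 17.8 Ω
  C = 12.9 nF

Step 1 — Angular frequency: ω = 2π·f = 2π·8380 = 5.265e+04 rad/s.
Step 2 — Component impedances:
  R1: Z = R = 13.6 Ω
  R2: Z = R = 17.8 Ω
  C: Z = 1/(jωC) = -j/(ω·C) = 0 - j1472 Ω
Step 3 — Parallel branch: R2 || C = 1/(1/R2 + 1/C) = 17.8 - j0.2152 Ω.
Step 4 — Series with R1: Z_total = R1 + (R2 || C) = 31.4 - j0.2152 Ω = 31.4∠-0.4° Ω.

Z = 31.4 - j0.2152 Ω = 31.4∠-0.4° Ω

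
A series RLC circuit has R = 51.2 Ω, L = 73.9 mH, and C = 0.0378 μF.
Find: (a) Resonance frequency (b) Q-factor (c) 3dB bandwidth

Step 1 — Resonance: ω₀ = 1/√(LC) = 1/√(0.0739·3.78e-08) = 1.892e+04 rad/s.
Step 2 — f₀ = ω₀/(2π) = 3011 Hz.
Step 3 — Series Q: Q = ω₀L/R = 1.892e+04·0.0739/51.2 = 27.31.
Step 4 — Bandwidth: Δω = ω₀/Q = 692.8 rad/s; BW = Δω/(2π) = 110.3 Hz.

(a) f₀ = 3011 Hz  (b) Q = 27.31  (c) BW = 110.3 Hz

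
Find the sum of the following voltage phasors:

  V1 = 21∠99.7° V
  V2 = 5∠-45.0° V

Step 1 — Convert each phasor to rectangular form:
  V1 = 21·(cos(99.7°) + j·sin(99.7°)) = -3.538 + j20.7 V
  V2 = 5·(cos(-45.0°) + j·sin(-45.0°)) = 3.536 - j3.536 V
Step 2 — Sum components: V_total = -0.002743 + j17.16 V.
Step 3 — Convert to polar: |V_total| = 17.16 V, ∠V_total = 90.0°.

V_total = 17.16∠90.0° V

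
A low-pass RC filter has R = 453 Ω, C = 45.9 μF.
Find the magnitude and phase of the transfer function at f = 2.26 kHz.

Step 1 — Angular frequency: ω = 2π·2260 = 1.42e+04 rad/s.
Step 2 — Transfer function: H(jω) = 1/(1 + jωRC).
Step 3 — Denominator: 1 + jωRC = 1 + j·1.42e+04·453·4.59e-05 = 1 + j295.3.
Step 4 — H = 1.147e-05 - j0.003387.
Step 5 — Magnitude: |H| = 0.003387 (-49.4 dB); phase: φ = -89.8°.

|H| = 0.003387 (-49.4 dB), φ = -89.8°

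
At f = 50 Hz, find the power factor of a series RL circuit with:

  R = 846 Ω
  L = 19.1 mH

Step 1 — Angular frequency: ω = 2π·f = 2π·50 = 314.2 rad/s.
Step 2 — Component impedances:
  R: Z = R = 846 Ω
  L: Z = jωL = j·314.2·0.0191 = 0 + j6 Ω
Step 3 — Series combination: Z_total = R + L = 846 + j6 Ω = 846∠0.4° Ω.
Step 4 — Power factor: PF = cos(φ) = Re(Z)/|Z| = 846/846 = 1.
Step 5 — Type: Im(Z) = 6 ⇒ lagging (phase φ = 0.4°).

PF = 1 (lagging, φ = 0.4°)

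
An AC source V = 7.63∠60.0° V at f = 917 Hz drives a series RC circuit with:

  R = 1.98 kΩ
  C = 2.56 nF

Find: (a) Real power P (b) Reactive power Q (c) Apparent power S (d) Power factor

Step 1 — Angular frequency: ω = 2π·f = 2π·917 = 5762 rad/s.
Step 2 — Component impedances:
  R: Z = R = 1980 Ω
  C: Z = 1/(jωC) = -j/(ω·C) = 0 - j6.78e+04 Ω
Step 3 — Series combination: Z_total = R + C = 1980 - j6.78e+04 Ω = 6.783e+04∠-88.3° Ω.
Step 4 — Source phasor: V = 7.63∠60.0° V = 3.815 + j6.608 V.
Step 5 — Current: I = V / Z = -9.574e-05 + j5.907e-05 A = 0.0001125∠148.3° A.
Step 6 — Complex power: S = V·I* = 2.506e-05 - j0.000858 VA.
Step 7 — Real power: P = Re(S) = 2.506e-05 W.
Step 8 — Reactive power: Q = Im(S) = -0.000858 VAR.
Step 9 — Apparent power: |S| = 0.0008583 VA.
Step 10 — Power factor: PF = P/|S| = 0.02919 (leading).

(a) P = 2.506e-05 W  (b) Q = -0.000858 VAR  (c) S = 0.0008583 VA  (d) PF = 0.02919 (leading)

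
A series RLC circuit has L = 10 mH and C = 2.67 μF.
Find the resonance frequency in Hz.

Step 1 — Resonance condition Im(Z)=0 gives ω₀ = 1/√(LC).
Step 2 — ω₀ = 1/√(0.01·2.67e-06) = 6120 rad/s.
Step 3 — f₀ = ω₀/(2π) = 974 Hz.

f₀ = 974 Hz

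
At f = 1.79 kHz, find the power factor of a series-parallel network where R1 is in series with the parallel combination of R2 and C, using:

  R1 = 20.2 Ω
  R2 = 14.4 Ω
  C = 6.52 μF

Step 1 — Angular frequency: ω = 2π·f = 2π·1790 = 1.125e+04 rad/s.
Step 2 — Component impedances:
  R1: Z = R = 20.2 Ω
  R2: Z = R = 14.4 Ω
  C: Z = 1/(jωC) = -j/(ω·C) = 0 - j13.64 Ω
Step 3 — Parallel branch: R2 || C = 1/(1/R2 + 1/C) = 6.808 - j7.189 Ω.
Step 4 — Series with R1: Z_total = R1 + (R2 || C) = 27.01 - j7.189 Ω = 27.95∠-14.9° Ω.
Step 5 — Power factor: PF = cos(φ) = Re(Z)/|Z| = 27.008/27.949 = 0.9663.
Step 6 — Type: Im(Z) = -7.189 ⇒ leading (phase φ = -14.9°).

PF = 0.9663 (leading, φ = -14.9°)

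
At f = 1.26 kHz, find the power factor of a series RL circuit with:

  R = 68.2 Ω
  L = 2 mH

Step 1 — Angular frequency: ω = 2π·f = 2π·1260 = 7917 rad/s.
Step 2 — Component impedances:
  R: Z = R = 68.2 Ω
  L: Z = jωL = j·7917·0.002 = 0 + j15.83 Ω
Step 3 — Series combination: Z_total = R + L = 68.2 + j15.83 Ω = 70.01∠13.1° Ω.
Step 4 — Power factor: PF = cos(φ) = Re(Z)/|Z| = 68.2/70.01 = 0.9741.
Step 5 — Type: Im(Z) = 15.83 ⇒ lagging (phase φ = 13.1°).

PF = 0.9741 (lagging, φ = 13.1°)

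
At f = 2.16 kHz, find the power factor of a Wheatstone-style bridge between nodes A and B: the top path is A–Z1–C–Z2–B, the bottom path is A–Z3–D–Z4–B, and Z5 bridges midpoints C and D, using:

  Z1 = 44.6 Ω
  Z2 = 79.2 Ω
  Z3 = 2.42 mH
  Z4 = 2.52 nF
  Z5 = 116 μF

Step 1 — Angular frequency: ω = 2π·f = 2π·2160 = 1.357e+04 rad/s.
Step 2 — Component impedances:
  Z1: Z = R = 44.6 Ω
  Z2: Z = R = 79.2 Ω
  Z3: Z = jωL = j·1.357e+04·0.00242 = 0 + j32.84 Ω
  Z4: Z = 1/(jωC) = -j/(ω·C) = 0 - j2.924e+04 Ω
  Z5: Z = 1/(jωC) = -j/(ω·C) = 0 - j0.6352 Ω
Step 3 — Bridge requires nodal analysis (the Z5 bridge couples midpoints C and D, so the two paths cannot be reduced to a simple series/parallel combination). Setting node B to ground and injecting 1 A at node A, the 3-node admittance system at A, C, D solves to V_A = Z_AB = 94.48 + j20.96 Ω = 96.78∠12.5° Ω.
Step 4 — Power factor: PF = cos(φ) = Re(Z)/|Z| = 94.484/96.78 = 0.9763.
Step 5 — Type: Im(Z) = 20.96 ⇒ lagging (phase φ = 12.5°).

PF = 0.9763 (lagging, φ = 12.5°)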